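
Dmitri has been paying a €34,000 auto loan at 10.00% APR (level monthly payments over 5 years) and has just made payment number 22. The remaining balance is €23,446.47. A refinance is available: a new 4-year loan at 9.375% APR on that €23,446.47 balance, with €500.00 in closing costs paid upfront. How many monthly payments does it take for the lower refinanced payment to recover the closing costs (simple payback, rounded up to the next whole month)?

Current payment = 34,000 × 10%/12 / (1 − (1+0.0083333)^−60) = €722.40.
Refinanced payment = 23,446.47 × 0.0078125 / (1 − (1+0.0078125)^−48) = €587.65.
Monthly savings = €722.40 − €587.65 = €134.75.
Break-even = €500.00 / €134.75 = 3.71 → 4 months.

4 months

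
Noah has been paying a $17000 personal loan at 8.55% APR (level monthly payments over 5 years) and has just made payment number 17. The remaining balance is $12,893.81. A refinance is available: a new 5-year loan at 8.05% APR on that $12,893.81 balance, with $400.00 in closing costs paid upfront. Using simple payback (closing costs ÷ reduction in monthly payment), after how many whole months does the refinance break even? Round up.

Current payment = 17,000 × 8.55%/12 / (1 − (1+0.0071250)^−60) = $349.19.
Refinanced payment = 12,893.81 × 0.0067083 / (1 − (1+0.0067083)^−60) = $261.75.
Monthly savings = $349.19 − $261.75 = $87.44.
Break-even = $400.00 / $87.44 = 4.57 → 5 months.

5 months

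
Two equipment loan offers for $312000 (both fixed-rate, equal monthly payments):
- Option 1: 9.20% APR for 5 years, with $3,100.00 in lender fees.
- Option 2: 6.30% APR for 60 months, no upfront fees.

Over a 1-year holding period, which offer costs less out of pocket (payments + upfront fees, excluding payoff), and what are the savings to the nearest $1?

Option 1: monthly rate = 9.2%/12 = 0.0076667; payment = 312,000 × 0.0076667 / (1 − (1+0.0076667)^−60) = $6,506.93.
Option 2: at 6.30% the monthly rate is 0.0052500, so the payment is 312,000 × 0.0052500 / (1 − 1.0052500^−60) = $6,075.45.
Over 12 months: Option 1 costs 12 × $6,506.93 + $3,100.00 = $81,183.16; Option 2 costs 12 × $6,075.45 = $72,905.40.
Option 2 is cheaper by $81,183.16 − $72,905.40 = $8,277.76.

Option 2 by $8,278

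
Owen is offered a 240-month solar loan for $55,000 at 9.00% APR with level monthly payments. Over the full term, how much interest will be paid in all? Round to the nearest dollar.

$63,764

Monthly rate = 9%/12 = 0.0075000; payment = 55,000 × 0.0075000 / (1 − (1+0.0075000)^−240) = $494.85.
Total paid = 240 × $494.85 = $118,764.00; interest = $118,764.00 − $55,000 = $63,764.00.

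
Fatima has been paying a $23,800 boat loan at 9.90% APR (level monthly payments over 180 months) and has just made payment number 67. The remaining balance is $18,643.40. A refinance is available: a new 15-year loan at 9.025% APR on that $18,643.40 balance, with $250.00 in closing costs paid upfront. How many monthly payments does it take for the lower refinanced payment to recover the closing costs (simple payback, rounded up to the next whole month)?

4 months

Current payment = 23,800 × 9.9%/12 / (1 − (1+0.0082500)^−180) = $254.30.
Refinanced payment = 18,643.40 × 0.0075208 / (1 − (1+0.0075208)^−180) = $189.37.
Monthly savings = $254.30 − $189.37 = $64.93.
Break-even = $250.00 / $64.93 = 3.85 → 4 months.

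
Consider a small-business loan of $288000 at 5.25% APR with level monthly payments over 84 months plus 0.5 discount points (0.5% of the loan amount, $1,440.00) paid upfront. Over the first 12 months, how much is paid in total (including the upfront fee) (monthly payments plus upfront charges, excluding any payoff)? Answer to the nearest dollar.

At 5.25% the monthly rate is 0.0043750, so the payment is 288,000 × 0.0043750 / (1 − 1.0043750^−84) = $4,104.48.
Total outlay = 12 × $4,104.48 + $1,440.00 = $50,693.76.

$50,694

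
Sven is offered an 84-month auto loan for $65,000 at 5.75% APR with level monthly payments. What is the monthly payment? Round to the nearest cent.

$941.79

At 5.75% the monthly rate is 0.0047917, so the payment is 65,000 × 0.0047917 / (1 − 1.0047917^−84) = $941.79.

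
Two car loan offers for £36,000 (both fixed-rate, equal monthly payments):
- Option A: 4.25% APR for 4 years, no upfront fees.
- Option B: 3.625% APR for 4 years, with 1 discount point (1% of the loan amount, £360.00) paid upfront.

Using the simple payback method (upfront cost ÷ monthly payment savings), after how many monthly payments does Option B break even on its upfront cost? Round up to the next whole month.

36 months

Option A: at 4.25% the monthly rate is 0.0035417, so the payment is 36,000 × 0.0035417 / (1 − 1.0035417^−48) = £816.88.
Option B: at 3.625% the monthly rate is 0.0030208, so the payment is 36,000 × 0.0030208 / (1 − 1.0030208^−48) = £806.82.
Monthly savings = £816.88 − £806.82 = £10.06.
Break-even = £360.00 / £10.06 = 35.79 → 36 months.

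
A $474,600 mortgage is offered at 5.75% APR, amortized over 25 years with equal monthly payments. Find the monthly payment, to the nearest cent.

$2,985.74

Monthly rate = 5.75%/12 = 0.0047917; payment = 474,600 × 0.0047917 / (1 − (1+0.0047917)^−300) = $2,985.74.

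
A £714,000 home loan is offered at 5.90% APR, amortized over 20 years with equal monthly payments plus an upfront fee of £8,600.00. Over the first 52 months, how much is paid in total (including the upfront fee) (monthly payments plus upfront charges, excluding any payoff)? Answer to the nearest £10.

£272,460

Monthly rate = 5.9%/12 = 0.0049167; payment = 714,000 × 0.0049167 / (1 − (1+0.0049167)^−240) = £5,074.21.
Total outlay = 52 × £5,074.21 + £8,600.00 = £272,458.92.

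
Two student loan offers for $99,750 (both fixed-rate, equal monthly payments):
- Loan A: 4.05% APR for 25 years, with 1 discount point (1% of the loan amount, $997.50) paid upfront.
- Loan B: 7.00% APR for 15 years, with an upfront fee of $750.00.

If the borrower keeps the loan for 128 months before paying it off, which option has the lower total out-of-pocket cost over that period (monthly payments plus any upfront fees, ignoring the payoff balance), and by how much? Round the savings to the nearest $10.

Loan A by $46,770

Loan A: at 4.05% the monthly rate is 0.0033750, so the payment is 99,750 × 0.0033750 / (1 − 1.0033750^−300) = $529.28.
Loan B: monthly rate = 7%/12 = 0.0058333; payment = 99,750 × 0.0058333 / (1 − (1+0.0058333)^−180) = $896.58.
Over 128 months: Loan A costs 128 × $529.28 + $997.50 = $68,745.34; Loan B costs 128 × $896.58 + $750.00 = $115,512.24.
Loan A is cheaper by $115,512.24 − $68,745.34 = $46,766.90.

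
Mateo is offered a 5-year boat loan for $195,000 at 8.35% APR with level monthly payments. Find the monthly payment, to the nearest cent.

At 8.35% the monthly rate is 0.0069583, so the payment is 195,000 × 0.0069583 / (1 − 1.0069583^−60) = $3,986.64.

$3,986.64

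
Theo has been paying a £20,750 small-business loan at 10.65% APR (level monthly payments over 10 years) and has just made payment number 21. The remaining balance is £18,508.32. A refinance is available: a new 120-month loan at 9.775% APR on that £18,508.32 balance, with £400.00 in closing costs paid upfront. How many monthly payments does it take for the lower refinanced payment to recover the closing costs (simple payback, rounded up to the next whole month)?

11 months

Current payment = 20,750 × 10.65%/12 / (1 − (1+0.0088750)^−120) = £281.74.
Refinanced payment = 18,508.32 × 0.0081458 / (1 − (1+0.0081458)^−120) = £242.29.
Monthly savings = £281.74 − £242.29 = £39.45.
Break-even = £400.00 / £39.45 = 10.14 → 11 months.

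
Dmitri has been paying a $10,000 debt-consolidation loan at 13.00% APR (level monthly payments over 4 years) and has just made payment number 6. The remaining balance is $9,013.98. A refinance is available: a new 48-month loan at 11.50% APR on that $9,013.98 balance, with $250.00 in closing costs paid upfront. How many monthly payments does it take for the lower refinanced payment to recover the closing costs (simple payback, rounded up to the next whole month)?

8 months

Current payment = 10,000 × 13%/12 / (1 − (1+0.0108333)^−48) = $268.27.
Refinanced payment = 9,013.98 × 0.0095833 / (1 − (1+0.0095833)^−48) = $235.17.
Monthly savings = $268.27 − $235.17 = $33.10.
Break-even = $250.00 / $33.10 = 7.55 → 8 months.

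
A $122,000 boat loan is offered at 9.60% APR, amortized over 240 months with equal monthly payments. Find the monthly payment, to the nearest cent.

$1,145.18

At 9.60% the monthly rate is 0.0080000, so the payment is 122,000 × 0.0080000 / (1 − 1.0080000^−240) = $1,145.18.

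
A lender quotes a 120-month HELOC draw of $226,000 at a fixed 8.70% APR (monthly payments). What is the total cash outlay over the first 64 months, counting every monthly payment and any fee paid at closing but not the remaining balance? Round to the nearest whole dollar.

Monthly rate = 8.7%/12 = 0.0072500; payment = 226,000 × 0.0072500 / (1 − (1+0.0072500)^−120) = $2,826.31.
Total outlay = 64 × $2,826.31 = $180,883.84.

$180,884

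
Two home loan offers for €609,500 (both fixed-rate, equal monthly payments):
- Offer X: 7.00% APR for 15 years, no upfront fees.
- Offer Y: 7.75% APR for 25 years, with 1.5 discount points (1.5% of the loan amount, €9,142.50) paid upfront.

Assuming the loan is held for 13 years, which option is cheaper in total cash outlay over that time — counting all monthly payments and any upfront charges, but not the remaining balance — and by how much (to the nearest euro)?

Offer Y by €127,300

Offer X: monthly rate = 7%/12 = 0.0058333; payment = 609,500 × 0.0058333 / (1 − (1+0.0058333)^−180) = €5,478.36.
Offer Y: at 7.75% the monthly rate is 0.0064583, so the payment is 609,500 × 0.0064583 / (1 − 1.0064583^−300) = €4,603.73.
Over 156 months: Offer X costs 156 × €5,478.36 = €854,624.16; Offer Y costs 156 × €4,603.73 + €9,142.50 = €727,324.38.
Offer Y is cheaper by €854,624.16 − €727,324.38 = €127,299.78.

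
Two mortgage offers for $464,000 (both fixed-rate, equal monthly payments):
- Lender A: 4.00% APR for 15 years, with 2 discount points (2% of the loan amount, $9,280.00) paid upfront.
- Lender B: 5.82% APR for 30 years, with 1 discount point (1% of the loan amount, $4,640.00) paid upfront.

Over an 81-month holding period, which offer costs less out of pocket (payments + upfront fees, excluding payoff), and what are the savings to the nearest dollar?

Lender A: at 4.00% the monthly rate is 0.0033333, so the payment is 464,000 × 0.0033333 / (1 − 1.0033333^−180) = $3,432.15.
Lender B: monthly rate = 5.82%/12 = 0.0048500; payment = 464,000 × 0.0048500 / (1 − (1+0.0048500)^−360) = $2,728.45.
Over 81 months: Lender A costs 81 × $3,432.15 + $9,280.00 = $287,284.15; Lender B costs 81 × $2,728.45 + $4,640.00 = $225,644.45.
Lender B is cheaper by $287,284.15 − $225,644.45 = $61,639.70.

Lender B by $61,640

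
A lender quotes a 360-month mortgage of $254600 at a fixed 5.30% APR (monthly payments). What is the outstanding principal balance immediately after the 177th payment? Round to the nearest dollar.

With monthly rate i = 5.3%/12 = 0.0044167, the balance after k of n payments is P · [(1+i)^n − (1+i)^k] / [(1+i)^n − 1].
(1+0.0044167)^360 = 4.88661119 and (1+0.0044167)^177 = 2.18153488, so the balance is 254,600 × (4.88661119 − 2.18153488) / (4.88661119 − 1) = $177,201.27.

$177,201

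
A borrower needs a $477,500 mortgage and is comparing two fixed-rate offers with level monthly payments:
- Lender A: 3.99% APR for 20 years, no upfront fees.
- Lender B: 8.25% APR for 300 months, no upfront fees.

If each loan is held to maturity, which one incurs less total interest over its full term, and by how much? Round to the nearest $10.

Lender A by $435,610

Lender A: monthly rate = 3.99%/12 = 0.0033250; payment = 477,500 × 0.0033250 / (1 − (1+0.0033250)^−240) = $2,891.04.
Total interest on Lender A = 240 × $2,891.04 − $477,500 = $216,349.60.
Lender B: monthly rate = 8.25%/12 = 0.0068750; payment = 477,500 × 0.0068750 / (1 − (1+0.0068750)^−300) = $3,764.85.
Total interest on Lender B = 300 × $3,764.85 − $477,500 = $651,955.00.
Lender A is lower by $435,605.40.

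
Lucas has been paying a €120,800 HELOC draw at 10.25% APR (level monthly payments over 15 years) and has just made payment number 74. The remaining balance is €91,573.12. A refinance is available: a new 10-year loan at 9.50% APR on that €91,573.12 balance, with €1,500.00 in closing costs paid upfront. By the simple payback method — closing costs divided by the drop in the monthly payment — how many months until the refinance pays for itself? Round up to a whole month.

Current payment = 120,800 × 10.25%/12 / (1 − (1+0.0085417)^−180) = €1,316.66.
Refinanced payment = 91,573.12 × 0.0079167 / (1 − (1+0.0079167)^−120) = €1,184.93.
Monthly savings = €1,316.66 − €1,184.93 = €131.73.
Break-even = €1,500.00 / €131.73 = 11.39 → 12 months.

12 months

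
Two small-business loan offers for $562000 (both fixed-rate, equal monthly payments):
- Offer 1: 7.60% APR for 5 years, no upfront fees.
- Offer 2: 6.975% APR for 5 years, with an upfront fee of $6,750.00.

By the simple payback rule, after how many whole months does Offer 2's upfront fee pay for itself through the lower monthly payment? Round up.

41 months

Offer 1: at 7.60% the monthly rate is 0.0063333, so the payment is 562,000 × 0.0063333 / (1 − 1.0063333^−60) = $11,288.05.
Offer 2: monthly rate = 6.975%/12 = 0.0058125; payment = 562,000 × 0.0058125 / (1 − (1+0.0058125)^−60) = $11,121.65.
Monthly savings = $11,288.05 − $11,121.65 = $166.40.
Break-even = $6,750.00 / $166.40 = 40.56 → 41 months.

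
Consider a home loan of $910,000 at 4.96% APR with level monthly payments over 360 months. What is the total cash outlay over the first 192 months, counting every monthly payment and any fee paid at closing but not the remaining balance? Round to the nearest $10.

Monthly rate = 4.96%/12 = 0.0041333; payment = 910,000 × 0.0041333 / (1 − (1+0.0041333)^−360) = $4,862.85.
Total outlay = 192 × $4,862.85 = $933,667.20.

$933,670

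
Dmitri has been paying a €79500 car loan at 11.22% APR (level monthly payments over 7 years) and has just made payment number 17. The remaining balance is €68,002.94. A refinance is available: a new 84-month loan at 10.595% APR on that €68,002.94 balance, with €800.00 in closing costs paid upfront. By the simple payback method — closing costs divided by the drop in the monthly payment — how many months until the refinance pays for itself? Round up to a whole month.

Current payment = 79,500 × 11.22%/12 / (1 − (1+0.0093500)^−84) = €1,370.45.
Refinanced payment = 68,002.94 × 0.0088292 / (1 − (1+0.0088292)^−84) = €1,149.95.
Monthly savings = €1,370.45 − €1,149.95 = €220.50.
Break-even = €800.00 / €220.50 = 3.63 → 4 months.

4 months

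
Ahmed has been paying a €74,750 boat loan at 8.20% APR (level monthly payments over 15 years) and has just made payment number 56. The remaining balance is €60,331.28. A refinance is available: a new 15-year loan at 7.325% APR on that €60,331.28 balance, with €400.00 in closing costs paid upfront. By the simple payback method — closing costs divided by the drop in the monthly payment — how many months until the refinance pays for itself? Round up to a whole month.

3 months

Current payment = 74,750 × 8.2%/12 / (1 − (1+0.0068333)^−180) = €723.01.
Refinanced payment = 60,331.28 × 0.0061042 / (1 − (1+0.0061042)^−180) = €553.30.
Monthly savings = €723.01 − €553.30 = €169.71.
Break-even = €400.00 / €169.71 = 2.36 → 3 months.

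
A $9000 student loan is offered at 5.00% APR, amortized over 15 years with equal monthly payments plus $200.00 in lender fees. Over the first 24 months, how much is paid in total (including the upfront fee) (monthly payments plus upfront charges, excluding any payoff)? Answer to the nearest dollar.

Monthly rate = 5%/12 = 0.0041667; payment = 9,000 × 0.0041667 / (1 − (1+0.0041667)^−180) = $71.17.
Total outlay = 24 × $71.17 + $200.00 = $1,908.08.

$1,908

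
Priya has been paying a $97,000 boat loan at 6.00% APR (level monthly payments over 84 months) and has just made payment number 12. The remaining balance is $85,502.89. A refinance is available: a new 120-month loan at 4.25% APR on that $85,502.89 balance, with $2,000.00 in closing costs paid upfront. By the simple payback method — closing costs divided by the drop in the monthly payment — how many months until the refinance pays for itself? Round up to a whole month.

Current payment = 97,000 × 6%/12 / (1 − (1+0.0050000)^−84) = $1,417.03.
Refinanced payment = 85,502.89 × 0.0035417 / (1 − (1+0.0035417)^−120) = $875.87.
Monthly savings = $1,417.03 − $875.87 = $541.16.
Break-even = $2,000.00 / $541.16 = 3.70 → 4 months.

4 months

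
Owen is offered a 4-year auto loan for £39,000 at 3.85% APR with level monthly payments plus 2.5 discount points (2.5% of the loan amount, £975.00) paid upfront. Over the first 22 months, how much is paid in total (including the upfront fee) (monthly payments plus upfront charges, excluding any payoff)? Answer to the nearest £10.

£20,290

At 3.85% the monthly rate is 0.0032083, so the payment is 39,000 × 0.0032083 / (1 − 1.0032083^−48) = £877.97.
Total outlay = 22 × £877.97 + £975.00 = £20,290.34.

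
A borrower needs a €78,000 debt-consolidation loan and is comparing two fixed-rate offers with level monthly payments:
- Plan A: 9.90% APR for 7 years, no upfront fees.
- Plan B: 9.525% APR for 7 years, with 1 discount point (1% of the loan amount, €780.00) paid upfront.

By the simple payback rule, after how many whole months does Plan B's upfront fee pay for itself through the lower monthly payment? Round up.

Plan A: monthly rate = 9.9%/12 = 0.0082500; payment = 78,000 × 0.0082500 / (1 − (1+0.0082500)^−84) = €1,290.87.
Plan B: monthly rate = 9.525%/12 = 0.0079375; payment = 78,000 × 0.0079375 / (1 − (1+0.0079375)^−84) = €1,275.83.
Monthly savings = €1,290.87 − €1,275.83 = €15.04.
Break-even = €780.00 / €15.04 = 51.86 → 52 months.

52 months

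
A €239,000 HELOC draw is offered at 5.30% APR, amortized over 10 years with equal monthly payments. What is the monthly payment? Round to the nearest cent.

At 5.30% the monthly rate is 0.0044167, so the payment is 239,000 × 0.0044167 / (1 − 1.0044167^−120) = €2,570.16.

€2,570.16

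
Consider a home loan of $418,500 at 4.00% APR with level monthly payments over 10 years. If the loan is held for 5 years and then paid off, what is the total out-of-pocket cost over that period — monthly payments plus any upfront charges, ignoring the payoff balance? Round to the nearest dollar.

At 4.00% the monthly rate is 0.0033333, so the payment is 418,500 × 0.0033333 / (1 − 1.0033333^−120) = $4,237.11.
Total outlay = 60 × $4,237.11 = $254,226.60.

$254,227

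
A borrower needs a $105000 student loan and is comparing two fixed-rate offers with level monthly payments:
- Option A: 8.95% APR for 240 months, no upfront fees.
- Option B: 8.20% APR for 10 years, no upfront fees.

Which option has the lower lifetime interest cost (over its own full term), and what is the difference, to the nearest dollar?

Option A: at 8.95% the monthly rate is 0.0074583, so the payment is 105,000 × 0.0074583 / (1 − 1.0074583^−240) = $941.34.
Total interest on Option A = 240 × $941.34 − $105,000 = $120,921.60.
Option B: monthly rate = 8.2%/12 = 0.0068333; payment = 105,000 × 0.0068333 / (1 − (1+0.0068333)^−120) = $1,285.06.
Total interest on Option B = 120 × $1,285.06 − $105,000 = $49,207.20.
Option B is lower by $71,714.40.

Option B by $71,714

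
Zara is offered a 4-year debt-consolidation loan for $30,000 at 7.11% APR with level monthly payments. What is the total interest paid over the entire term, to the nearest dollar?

At 7.11% the monthly rate is 0.0059250, so the payment is 30,000 × 0.0059250 / (1 − 1.0059250^−48) = $719.92.
Total paid = 48 × $719.92 = $34,556.16; interest = $34,556.16 − $30,000 = $4,556.16.

$4,556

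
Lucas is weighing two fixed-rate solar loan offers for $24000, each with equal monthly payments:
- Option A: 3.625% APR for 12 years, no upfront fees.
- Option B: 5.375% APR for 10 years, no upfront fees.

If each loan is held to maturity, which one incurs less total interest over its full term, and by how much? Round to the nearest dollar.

Option A: at 3.625% the monthly rate is 0.0030208, so the payment is 24,000 × 0.0030208 / (1 − 1.0030208^−144) = $205.78.
Total interest on Option A = 144 × $205.78 − $24,000 = $5,632.32.
Option B: at 5.375% the monthly rate is 0.0044792, so the payment is 24,000 × 0.0044792 / (1 − 1.0044792^−120) = $258.98.
Total interest on Option B = 120 × $258.98 − $24,000 = $7,077.60.
Option A is lower by $1,445.28.

Option A by $1,445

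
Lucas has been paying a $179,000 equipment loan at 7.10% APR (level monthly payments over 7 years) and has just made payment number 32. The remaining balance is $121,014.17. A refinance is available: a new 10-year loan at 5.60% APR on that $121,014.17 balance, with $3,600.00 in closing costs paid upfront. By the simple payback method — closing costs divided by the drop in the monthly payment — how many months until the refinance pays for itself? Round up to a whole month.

Current payment = 179,000 × 7.1%/12 / (1 − (1+0.0059167)^−84) = $2,710.35.
Refinanced payment = 121,014.17 × 0.0046667 / (1 − (1+0.0046667)^−120) = $1,319.33.
Monthly savings = $2,710.35 − $1,319.33 = $1,391.02.
Break-even = $3,600.00 / $1,391.02 = 2.59 → 3 months.

3 months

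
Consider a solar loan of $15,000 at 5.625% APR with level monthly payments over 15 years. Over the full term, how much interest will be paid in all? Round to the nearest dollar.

Monthly rate = 5.625%/12 = 0.0046875; payment = 15,000 × 0.0046875 / (1 − (1+0.0046875)^−180) = $123.56.
Total paid = 180 × $123.56 = $22,240.80; interest = $22,240.80 − $15,000 = $7,240.80.

$7,241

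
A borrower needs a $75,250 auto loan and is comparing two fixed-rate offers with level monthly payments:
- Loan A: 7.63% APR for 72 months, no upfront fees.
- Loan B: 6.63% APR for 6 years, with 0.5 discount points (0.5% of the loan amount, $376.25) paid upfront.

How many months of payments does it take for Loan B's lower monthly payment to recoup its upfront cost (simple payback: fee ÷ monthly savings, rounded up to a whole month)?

11 months

Loan A: monthly rate = 7.63%/12 = 0.0063583; payment = 75,250 × 0.0063583 / (1 − (1+0.0063583)^−72) = $1,305.82.
Loan B: monthly rate = 6.63%/12 = 0.0055250; payment = 75,250 × 0.0055250 / (1 − (1+0.0055250)^−72) = $1,269.61.
Monthly savings = $1,305.82 − $1,269.61 = $36.21.
Break-even = $376.25 / $36.21 = 10.39 → 11 months.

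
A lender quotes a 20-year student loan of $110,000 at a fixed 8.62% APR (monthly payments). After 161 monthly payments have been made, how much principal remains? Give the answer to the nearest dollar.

$57,899

With monthly rate i = 8.62%/12 = 0.0071833, the balance after k of n payments is P · [(1+i)^n − (1+i)^k] / [(1+i)^n − 1].
(1+0.0071833)^240 = 5.57246475 and (1+0.0071833)^161 = 3.16572669, so the balance is 110,000 × (5.57246475 − 3.16572669) / (5.57246475 − 1) = $57,899.01.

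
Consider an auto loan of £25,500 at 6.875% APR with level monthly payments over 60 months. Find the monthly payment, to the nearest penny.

At 6.875% the monthly rate is 0.0057292, so the payment is 25,500 × 0.0057292 / (1 − 1.0057292^−60) = £503.43.

£503.43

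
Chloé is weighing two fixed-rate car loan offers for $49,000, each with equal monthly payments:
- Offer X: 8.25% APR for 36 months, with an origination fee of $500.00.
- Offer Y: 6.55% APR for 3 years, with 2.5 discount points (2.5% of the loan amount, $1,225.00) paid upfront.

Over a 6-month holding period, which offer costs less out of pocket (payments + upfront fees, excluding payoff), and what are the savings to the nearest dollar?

Offer X by $496

Offer X: at 8.25% the monthly rate is 0.0068750, so the payment is 49,000 × 0.0068750 / (1 − 1.0068750^−36) = $1,541.14.
Offer Y: at 6.55% the monthly rate is 0.0054583, so the payment is 49,000 × 0.0054583 / (1 − 1.0054583^−36) = $1,502.92.
Over 6 months: Offer X costs 6 × $1,541.14 + $500.00 = $9,746.84; Offer Y costs 6 × $1,502.92 + $1,225.00 = $10,242.52.
Offer X is cheaper by $10,242.52 − $9,746.84 = $495.68.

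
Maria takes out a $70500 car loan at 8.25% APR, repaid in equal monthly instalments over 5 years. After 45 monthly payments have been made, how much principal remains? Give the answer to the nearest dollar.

With monthly rate i = 8.25%/12 = 0.0068750, the balance after k of n payments is P · [(1+i)^n − (1+i)^k] / [(1+i)^n − 1].
(1+0.0068750)^60 = 1.50845884 and (1+0.0068750)^45 = 1.36113155, so the balance is 70,500 × (1.50845884 − 1.36113155) / (1.50845884 − 1) = $20,427.56.

$20,428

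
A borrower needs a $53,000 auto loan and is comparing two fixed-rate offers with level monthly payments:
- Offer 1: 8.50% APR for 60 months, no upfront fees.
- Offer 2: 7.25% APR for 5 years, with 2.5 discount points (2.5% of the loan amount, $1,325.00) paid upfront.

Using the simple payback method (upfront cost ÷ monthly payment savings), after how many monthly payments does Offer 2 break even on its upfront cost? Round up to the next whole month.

42 months

Offer 1: at 8.50% the monthly rate is 0.0070833, so the payment is 53,000 × 0.0070833 / (1 − 1.0070833^−60) = $1,087.38.
Offer 2: monthly rate = 7.25%/12 = 0.0060417; payment = 53,000 × 0.0060417 / (1 − (1+0.0060417)^−60) = $1,055.73.
Monthly savings = $1,087.38 − $1,055.73 = $31.65.
Break-even = $1,325.00 / $31.65 = 41.86 → 42 months.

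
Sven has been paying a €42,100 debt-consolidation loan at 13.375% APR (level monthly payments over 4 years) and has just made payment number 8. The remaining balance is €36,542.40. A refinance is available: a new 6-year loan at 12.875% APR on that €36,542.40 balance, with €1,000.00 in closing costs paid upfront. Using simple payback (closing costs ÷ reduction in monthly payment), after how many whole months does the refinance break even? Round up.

Current payment = 42,100 × 13.375%/12 / (1 − (1+0.0111458)^−48) = €1,137.29.
Refinanced payment = 36,542.40 × 0.0107292 / (1 − (1+0.0107292)^−72) = €731.15.
Monthly savings = €1,137.29 − €731.15 = €406.14.
Break-even = €1,000.00 / €406.14 = 2.46 → 3 months.

3 months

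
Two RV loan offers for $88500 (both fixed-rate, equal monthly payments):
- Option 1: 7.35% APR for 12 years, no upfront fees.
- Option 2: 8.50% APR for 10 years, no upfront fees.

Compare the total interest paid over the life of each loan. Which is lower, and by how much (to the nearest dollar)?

Option 1: monthly rate = 7.35%/12 = 0.0061250; payment = 88,500 × 0.0061250 / (1 − (1+0.0061250)^−144) = $926.71.
Total interest on Option 1 = 144 × $926.71 − $88,500 = $44,946.24.
Option 2: monthly rate = 8.5%/12 = 0.0070833; payment = 88,500 × 0.0070833 / (1 − (1+0.0070833)^−120) = $1,097.27.
Total interest on Option 2 = 120 × $1,097.27 − $88,500 = $43,172.40.
Option 2 is lower by $1,773.84.

Option 2 by $1,774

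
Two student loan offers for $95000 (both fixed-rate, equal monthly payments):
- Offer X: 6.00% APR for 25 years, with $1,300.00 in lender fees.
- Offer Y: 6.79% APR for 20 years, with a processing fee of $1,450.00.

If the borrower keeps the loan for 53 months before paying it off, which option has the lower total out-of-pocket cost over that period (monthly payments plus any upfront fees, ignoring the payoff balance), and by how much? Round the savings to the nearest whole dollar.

Offer X by $6,114

Offer X: at 6.00% the monthly rate is 0.0050000, so the payment is 95,000 × 0.0050000 / (1 − 1.0050000^−300) = $612.09.
Offer Y: monthly rate = 6.79%/12 = 0.0056583; payment = 95,000 × 0.0056583 / (1 − (1+0.0056583)^−240) = $724.61.
Over 53 months: Offer X costs 53 × $612.09 + $1,300.00 = $33,740.77; Offer Y costs 53 × $724.61 + $1,450.00 = $39,854.33.
Offer X is cheaper by $39,854.33 − $33,740.77 = $6,113.56.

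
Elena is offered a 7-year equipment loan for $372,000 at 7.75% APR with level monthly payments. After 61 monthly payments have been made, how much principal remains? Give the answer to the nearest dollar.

With monthly rate i = 7.75%/12 = 0.0064583, the balance after k of n payments is P · [(1+i)^n − (1+i)^k] / [(1+i)^n − 1].
(1+0.0064583)^84 = 1.71730411 and (1+0.0064583)^61 = 1.48096163, so the balance is 372,000 × (1.71730411 − 1.48096163) / (1.71730411 − 1) = $122,569.22.

$122,569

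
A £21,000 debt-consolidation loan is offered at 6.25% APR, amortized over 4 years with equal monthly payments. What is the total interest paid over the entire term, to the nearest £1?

£2,789

Monthly rate = 6.25%/12 = 0.0052083; payment = 21,000 × 0.0052083 / (1 − (1+0.0052083)^−48) = £495.60.
Total paid = 48 × £495.60 = £23,788.80; interest = £23,788.80 − £21,000 = £2,788.80.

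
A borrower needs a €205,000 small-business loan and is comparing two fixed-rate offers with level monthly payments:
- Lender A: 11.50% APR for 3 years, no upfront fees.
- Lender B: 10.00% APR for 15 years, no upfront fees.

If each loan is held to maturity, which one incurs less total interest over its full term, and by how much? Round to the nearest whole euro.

Lender A: monthly rate = 11.5%/12 = 0.0095833; payment = 205,000 × 0.0095833 / (1 − (1+0.0095833)^−36) = €6,760.08.
Total interest on Lender A = 36 × €6,760.08 − €205,000 = €38,362.88.
Lender B: at 10.00% the monthly rate is 0.0083333, so the payment is 205,000 × 0.0083333 / (1 − 1.0083333^−180) = €2,202.94.
Total interest on Lender B = 180 × €2,202.94 − €205,000 = €191,529.20.
Lender A is lower by €153,166.32.

Lender A by €153,166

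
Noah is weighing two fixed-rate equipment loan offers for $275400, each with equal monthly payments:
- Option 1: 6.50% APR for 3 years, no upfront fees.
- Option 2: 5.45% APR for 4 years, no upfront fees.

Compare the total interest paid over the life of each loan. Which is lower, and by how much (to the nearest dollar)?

Option 1 by $3,264

Option 1: at 6.50% the monthly rate is 0.0054167, so the payment is 275,400 × 0.0054167 / (1 − 1.0054167^−36) = $8,440.74.
Total interest on Option 1 = 36 × $8,440.74 − $275,400 = $28,466.64.
Option 2: at 5.45% the monthly rate is 0.0045417, so the payment is 275,400 × 0.0045417 / (1 − 1.0045417^−48) = $6,398.56.
Total interest on Option 2 = 48 × $6,398.56 − $275,400 = $31,730.88.
Option 1 is lower by $3,264.24.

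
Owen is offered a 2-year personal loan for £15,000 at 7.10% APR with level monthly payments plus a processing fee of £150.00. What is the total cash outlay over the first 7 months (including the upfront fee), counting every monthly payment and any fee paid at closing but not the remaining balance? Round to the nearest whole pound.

Monthly rate = 7.1%/12 = 0.0059167; payment = 15,000 × 0.0059167 / (1 − (1+0.0059167)^−24) = £672.27.
Total outlay = 7 × £672.27 + £150.00 = £4,855.89.

£4,856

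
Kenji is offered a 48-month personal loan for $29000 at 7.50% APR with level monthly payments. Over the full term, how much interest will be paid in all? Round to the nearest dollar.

$4,657

Monthly rate = 7.5%/12 = 0.0062500; payment = 29,000 × 0.0062500 / (1 − (1+0.0062500)^−48) = $701.19.
Total paid = 48 × $701.19 = $33,657.12; interest = $33,657.12 − $29,000 = $4,657.12.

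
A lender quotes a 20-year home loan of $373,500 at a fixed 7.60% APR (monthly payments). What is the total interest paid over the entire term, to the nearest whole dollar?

$354,125

At 7.60% the monthly rate is 0.0063333, so the payment is 373,500 × 0.0063333 / (1 − 1.0063333^−240) = $3,031.77.
Total paid = 240 × $3,031.77 = $727,624.80; interest = $727,624.80 − $373,500 = $354,124.80.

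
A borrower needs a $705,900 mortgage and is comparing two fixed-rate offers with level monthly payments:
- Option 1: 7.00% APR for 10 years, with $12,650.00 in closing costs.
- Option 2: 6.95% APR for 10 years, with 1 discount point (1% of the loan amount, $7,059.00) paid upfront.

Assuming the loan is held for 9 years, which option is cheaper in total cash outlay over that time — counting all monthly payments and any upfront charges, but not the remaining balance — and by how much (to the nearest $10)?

Option 2 by $7,550

Option 1: at 7.00% the monthly rate is 0.0058333, so the payment is 705,900 × 0.0058333 / (1 − 1.0058333^−120) = $8,196.10.
Option 2: monthly rate = 6.95%/12 = 0.0057917; payment = 705,900 × 0.0057917 / (1 − (1+0.0057917)^−120) = $8,177.92.
Over 108 months: Option 1 costs 108 × $8,196.10 + $12,650.00 = $897,828.80; Option 2 costs 108 × $8,177.92 + $7,059.00 = $890,274.36.
Option 2 is cheaper by $897,828.80 − $890,274.36 = $7,554.44.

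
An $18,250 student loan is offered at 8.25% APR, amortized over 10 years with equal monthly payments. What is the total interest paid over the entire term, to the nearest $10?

$8,610

At 8.25% the monthly rate is 0.0068750, so the payment is 18,250 × 0.0068750 / (1 − 1.0068750^−120) = $223.84.
Total paid = 120 × $223.84 = $26,860.80; interest = $26,860.80 − $18,250 = $8,610.80.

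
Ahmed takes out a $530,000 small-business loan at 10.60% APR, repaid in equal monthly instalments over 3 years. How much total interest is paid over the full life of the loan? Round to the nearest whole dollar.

$91,047

At 10.60% the monthly rate is 0.0088333, so the payment is 530,000 × 0.0088333 / (1 − 1.0088333^−36) = $17,251.30.
Total paid = 36 × $17,251.30 = $621,046.80; interest = $621,046.80 − $530,000 = $91,046.80.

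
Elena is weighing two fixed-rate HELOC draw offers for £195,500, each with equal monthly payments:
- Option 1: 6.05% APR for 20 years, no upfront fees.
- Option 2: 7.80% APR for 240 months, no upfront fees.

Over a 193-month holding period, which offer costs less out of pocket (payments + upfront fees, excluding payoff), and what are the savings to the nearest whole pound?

Option 1 by £39,511

Option 1: at 6.05% the monthly rate is 0.0050417, so the payment is 195,500 × 0.0050417 / (1 − 1.0050417^−240) = £1,406.27.
Option 2: at 7.80% the monthly rate is 0.0065000, so the payment is 195,500 × 0.0065000 / (1 − 1.0065000^−240) = £1,610.99.
Over 193 months: Option 1 costs 193 × £1,406.27 = £271,410.11; Option 2 costs 193 × £1,610.99 = £310,921.07.
Option 1 is cheaper by £310,921.07 − £271,410.11 = £39,510.96.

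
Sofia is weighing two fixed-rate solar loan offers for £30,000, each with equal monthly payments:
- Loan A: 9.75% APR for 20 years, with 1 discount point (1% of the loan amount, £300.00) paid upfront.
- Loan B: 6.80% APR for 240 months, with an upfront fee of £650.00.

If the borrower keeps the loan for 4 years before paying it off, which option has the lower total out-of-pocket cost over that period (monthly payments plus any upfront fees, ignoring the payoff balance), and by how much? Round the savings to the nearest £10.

Loan B by £2,320

Loan A: monthly rate = 9.75%/12 = 0.0081250; payment = 30,000 × 0.0081250 / (1 − (1+0.0081250)^−240) = £284.56.
Loan B: at 6.80% the monthly rate is 0.0056667, so the payment is 30,000 × 0.0056667 / (1 − 1.0056667^−240) = £229.00.
Over 48 months: Loan A costs 48 × £284.56 + £300.00 = £13,958.88; Loan B costs 48 × £229.00 + £650.00 = £11,642.00.
Loan B is cheaper by £13,958.88 − £11,642.00 = £2,316.88.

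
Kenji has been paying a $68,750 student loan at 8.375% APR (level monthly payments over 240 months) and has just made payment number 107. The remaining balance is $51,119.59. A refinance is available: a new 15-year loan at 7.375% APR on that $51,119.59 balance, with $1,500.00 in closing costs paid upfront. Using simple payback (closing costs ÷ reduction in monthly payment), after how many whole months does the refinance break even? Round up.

13 months

Current payment = 68,750 × 8.375%/12 / (1 − (1+0.0069792)^−240) = $591.20.
Refinanced payment = 51,119.59 × 0.0061458 / (1 − (1+0.0061458)^−180) = $470.26.
Monthly savings = $591.20 − $470.26 = $120.94.
Break-even = $1,500.00 / $120.94 = 12.40 → 13 months.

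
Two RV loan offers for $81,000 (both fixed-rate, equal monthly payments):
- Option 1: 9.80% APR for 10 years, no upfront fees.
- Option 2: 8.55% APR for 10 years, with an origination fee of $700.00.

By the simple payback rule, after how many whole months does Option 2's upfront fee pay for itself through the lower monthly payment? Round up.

13 months

Option 1: at 9.80% the monthly rate is 0.0081667, so the payment is 81,000 × 0.0081667 / (1 − 1.0081667^−120) = $1,061.47.
Option 2: at 8.55% the monthly rate is 0.0071250, so the payment is 81,000 × 0.0071250 / (1 − 1.0071250^−120) = $1,006.45.
Monthly savings = $1,061.47 − $1,006.45 = $55.02.
Break-even = $700.00 / $55.02 = 12.72 → 13 months.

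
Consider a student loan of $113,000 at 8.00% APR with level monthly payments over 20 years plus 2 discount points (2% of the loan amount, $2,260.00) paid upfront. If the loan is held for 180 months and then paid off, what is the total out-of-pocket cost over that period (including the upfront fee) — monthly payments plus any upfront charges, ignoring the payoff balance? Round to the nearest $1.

$172,392

At 8.00% the monthly rate is 0.0066667, so the payment is 113,000 × 0.0066667 / (1 − 1.0066667^−240) = $945.18.
Total outlay = 180 × $945.18 + $2,260.00 = $172,392.40.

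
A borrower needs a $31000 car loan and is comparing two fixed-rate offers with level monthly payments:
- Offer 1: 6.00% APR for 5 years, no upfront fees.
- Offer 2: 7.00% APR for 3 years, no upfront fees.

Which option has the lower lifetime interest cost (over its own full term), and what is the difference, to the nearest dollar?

Offer 2 by $1,500

Offer 1: at 6.00% the monthly rate is 0.0050000, so the payment is 31,000 × 0.0050000 / (1 − 1.0050000^−60) = $599.32.
Total interest on Offer 1 = 60 × $599.32 − $31,000 = $4,959.20.
Offer 2: monthly rate = 7%/12 = 0.0058333; payment = 31,000 × 0.0058333 / (1 − (1+0.0058333)^−36) = $957.19.
Total interest on Offer 2 = 36 × $957.19 − $31,000 = $3,458.84.
Offer 2 is lower by $1,500.36.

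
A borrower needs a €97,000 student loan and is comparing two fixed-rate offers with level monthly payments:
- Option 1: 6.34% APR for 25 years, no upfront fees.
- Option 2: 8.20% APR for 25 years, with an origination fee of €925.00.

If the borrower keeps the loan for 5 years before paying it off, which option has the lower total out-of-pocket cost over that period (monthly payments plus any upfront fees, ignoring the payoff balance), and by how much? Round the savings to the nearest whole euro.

Option 1 by €7,901

Option 1: at 6.34% the monthly rate is 0.0052833, so the payment is 97,000 × 0.0052833 / (1 − 1.0052833^−300) = €645.29.
Option 2: monthly rate = 8.2%/12 = 0.0068333; payment = 97,000 × 0.0068333 / (1 − (1+0.0068333)^−300) = €761.56.
Over 60 months: Option 1 costs 60 × €645.29 = €38,717.40; Option 2 costs 60 × €761.56 + €925.00 = €46,618.60.
Option 1 is cheaper by €46,618.60 − €38,717.40 = €7,901.20.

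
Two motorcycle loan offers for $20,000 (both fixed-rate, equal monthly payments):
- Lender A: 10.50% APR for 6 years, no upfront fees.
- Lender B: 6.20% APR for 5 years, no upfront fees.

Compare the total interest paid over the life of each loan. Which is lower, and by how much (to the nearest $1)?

Lender B by $3,731

Lender A: at 10.50% the monthly rate is 0.0087500, so the payment is 20,000 × 0.0087500 / (1 − 1.0087500^−72) = $375.58.
Total interest on Lender A = 72 × $375.58 − $20,000 = $7,041.76.
Lender B: monthly rate = 6.2%/12 = 0.0051667; payment = 20,000 × 0.0051667 / (1 − (1+0.0051667)^−60) = $388.52.
Total interest on Lender B = 60 × $388.52 − $20,000 = $3,311.20.
Lender B is lower by $3,730.56.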